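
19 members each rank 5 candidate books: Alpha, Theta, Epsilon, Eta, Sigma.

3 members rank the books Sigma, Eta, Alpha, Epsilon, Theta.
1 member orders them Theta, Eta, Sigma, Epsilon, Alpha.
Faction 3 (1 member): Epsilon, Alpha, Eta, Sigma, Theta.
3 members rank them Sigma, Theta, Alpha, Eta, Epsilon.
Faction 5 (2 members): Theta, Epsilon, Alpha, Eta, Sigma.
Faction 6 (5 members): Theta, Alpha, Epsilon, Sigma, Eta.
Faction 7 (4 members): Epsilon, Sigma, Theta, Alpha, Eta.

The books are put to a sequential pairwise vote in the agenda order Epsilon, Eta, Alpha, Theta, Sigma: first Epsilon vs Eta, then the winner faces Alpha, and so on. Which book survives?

Round 1: Epsilon vs Eta — 12–7, Epsilon advances.
Round 2: Epsilon vs Alpha — 8–11, Alpha advances.
Round 3: Alpha vs Theta — 4–15, Theta advances.
Round 4: Theta vs Sigma — 8–11, Sigma advances.
Sigma survives the agenda.

Sigma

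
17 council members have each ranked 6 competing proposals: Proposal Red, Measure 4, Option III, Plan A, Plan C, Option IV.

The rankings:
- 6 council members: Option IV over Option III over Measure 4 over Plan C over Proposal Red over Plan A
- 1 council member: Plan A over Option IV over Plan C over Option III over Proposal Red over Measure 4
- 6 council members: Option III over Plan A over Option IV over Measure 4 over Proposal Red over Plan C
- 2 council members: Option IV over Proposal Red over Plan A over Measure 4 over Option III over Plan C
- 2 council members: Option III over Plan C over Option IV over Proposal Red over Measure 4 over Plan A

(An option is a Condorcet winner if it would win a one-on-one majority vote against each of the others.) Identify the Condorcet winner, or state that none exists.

Option IV

Check each pair by majority over 17 ballots:
Proposal Red vs Measure 4: Measure 4, 12–5.
Proposal Red vs Option III: 2 to 15, Option III.
Proposal Red vs Plan A: Proposal Red, 10–7.
Proposal Red vs Plan C: Plan C, 9–8.
Proposal Red vs Option IV: Option IV wins 17–0.
Measure 4 vs Option III: 2 for Measure 4, 15 for Option III — Option III by 15–2.
Measure 4 vs Plan A: 8 to 9, Plan A.
Measure 4–Plan C: Measure 4 14–3.
Measure 4 vs Option IV: Measure 4 preferred on 0 ballots; Option IV wins 17–0.
Option III–Plan A: Option III 14–3.
Option III vs Plan C: 6+6+2+2 = 16 for Option III, 1 for Plan C — Option III by 16–1.
Option III vs Option IV: Option IV wins 9–8.
Plan A vs Plan C: 1+6+2 = 9 for Plan A, 8 for Plan C — Plan A by 9–8.
Plan A–Option IV: Option IV 10–7.
Plan C vs Option IV: Plan C preferred on 2 ballots; Option IV wins 15–2.
Option IV defeats every rival head-to-head and is the Condorcet winner.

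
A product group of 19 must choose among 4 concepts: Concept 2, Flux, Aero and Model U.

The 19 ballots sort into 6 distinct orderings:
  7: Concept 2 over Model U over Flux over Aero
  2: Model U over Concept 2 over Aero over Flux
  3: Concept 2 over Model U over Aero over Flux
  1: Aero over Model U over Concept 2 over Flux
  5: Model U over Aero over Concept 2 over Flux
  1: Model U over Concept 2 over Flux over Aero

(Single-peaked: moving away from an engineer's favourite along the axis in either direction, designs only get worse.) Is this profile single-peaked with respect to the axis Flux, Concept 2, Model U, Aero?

yes

Axis positions: Flux=1, Concept 2=2, Model U=3, Aero=4.
Cluster 1 (peak Concept 2 at position 2): ranking walks positions 2-3-1-4, expanding outward from the peak — single-peaked.
Cluster 2 (peak Model U at position 3): ranking walks positions 3-2-4-1, expanding outward from the peak — single-peaked.
Cluster 3 (peak Concept 2 at position 2): ranking walks positions 2-3-4-1, expanding outward from the peak — single-peaked.
Cluster 4 (peak Aero at position 4): ranking walks positions 4-3-2-1, expanding outward from the peak — single-peaked.
Cluster 5 (peak Model U at position 3): ranking walks positions 3-4-2-1, expanding outward from the peak — single-peaked.
Cluster 6 (peak Model U at position 3): ranking walks positions 3-2-1-4, expanding outward from the peak — single-peaked.
Every ranking is single-peaked on this axis.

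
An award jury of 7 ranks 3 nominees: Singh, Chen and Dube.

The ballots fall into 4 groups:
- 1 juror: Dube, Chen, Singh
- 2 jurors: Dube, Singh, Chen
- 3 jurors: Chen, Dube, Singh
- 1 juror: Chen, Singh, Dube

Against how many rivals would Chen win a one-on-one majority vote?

2

Chen against each rival (7 jurors):
Chen vs Singh: Chen preferred on 1+3+1 = 5 ballots; Chen wins 5–2.
Chen vs Dube: Chen wins 4–3.
Chen beats Singh, Dube — 2 pairwise wins.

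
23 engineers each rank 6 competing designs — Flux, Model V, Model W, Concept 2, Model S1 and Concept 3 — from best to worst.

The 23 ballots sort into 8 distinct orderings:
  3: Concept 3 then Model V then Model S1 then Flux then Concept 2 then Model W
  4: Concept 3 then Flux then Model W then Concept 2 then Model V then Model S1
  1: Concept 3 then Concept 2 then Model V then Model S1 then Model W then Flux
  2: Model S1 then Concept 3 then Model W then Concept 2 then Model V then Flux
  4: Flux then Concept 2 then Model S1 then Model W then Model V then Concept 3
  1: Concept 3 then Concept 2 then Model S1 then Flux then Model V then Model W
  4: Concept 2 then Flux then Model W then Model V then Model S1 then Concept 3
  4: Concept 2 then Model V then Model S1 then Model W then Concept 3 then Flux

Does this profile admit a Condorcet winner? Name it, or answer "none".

Concept 2

Pairwise majorities:
Flux vs Model V: Flux wins 13–10.
Flux–Model W: Flux 16–7.
Flux vs Concept 2: Concept 2, 12–11.
Flux–Model S1: Flux 12–11.
Flux vs Concept 3: Concept 3 wins 15–8.
Model V vs Model W: Model W wins 14–9.
Model V vs Concept 2: Concept 2, 20–3.
Model V vs Model S1: Model V wins 16–7.
Model V vs Concept 3: Model V wins 12–11.
Model W vs Concept 2: Concept 2 wins 17–6.
Model W vs Model S1: Model S1 wins 15–8.
Model W vs Concept 3: Model W wins 12–11.
Concept 2 vs Model S1: Concept 2 wins 18–5.
Concept 2 vs Concept 3: Concept 2, 12–11.
Model S1 vs Concept 3: Model S1, 14–9.
Only Concept 2 has no losses; Concept 2 is the Condorcet winner.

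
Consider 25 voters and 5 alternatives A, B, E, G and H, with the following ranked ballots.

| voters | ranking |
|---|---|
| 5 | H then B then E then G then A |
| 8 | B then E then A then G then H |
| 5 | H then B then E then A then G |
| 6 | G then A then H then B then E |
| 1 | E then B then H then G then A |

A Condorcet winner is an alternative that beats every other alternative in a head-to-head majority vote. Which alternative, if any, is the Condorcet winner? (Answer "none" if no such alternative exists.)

none

Pairwise majorities:
A vs B: A is ranked higher on 6 ballots, B on 19. B wins 19–6.
A vs E: A preferred on 6 ballots; E wins 19–6.
A vs G: 8+5 = 13 for A, 12 for G — A by 13–12.
A vs H: 14 to 11, A.
B vs E: B preferred on 5+8+5+6 = 24 ballots; B wins 24–1.
B vs G: B is ranked higher on 5+8+5+1 = 19 ballots, G on 6. B wins 19–6.
B vs H: 9 to 16, H.
E vs G: 19 to 6, E.
E vs H: E preferred on 8+1 = 9 ballots; H wins 16–9.
G vs H: 8+6 = 14 for G, 11 for H — G by 14–11.
No alternative is unbeaten: A loses to B; B loses to H; E loses to B; G loses to A; H loses to A. In particular A > H > B > A is a majority cycle — no Condorcet winner exists.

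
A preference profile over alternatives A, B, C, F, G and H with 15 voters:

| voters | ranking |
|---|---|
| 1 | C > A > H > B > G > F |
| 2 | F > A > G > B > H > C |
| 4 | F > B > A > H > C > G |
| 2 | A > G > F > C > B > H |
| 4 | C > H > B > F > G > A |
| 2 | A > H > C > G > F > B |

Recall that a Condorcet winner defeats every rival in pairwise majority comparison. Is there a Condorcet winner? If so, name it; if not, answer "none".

F

Check each pair by majority over 15 ballots:
A vs B: A is ranked higher on 1+2+2+2 = 7 ballots, B on 8. B wins 8–7.
A–C: A 10–5.
A–F: F 10–5.
A vs G: A, 11–4.
A vs H: 11 to 4, A.
B vs C: 6 to 9, C.
B vs F: F wins 10–5.
B–G: B 9–6.
B vs H: 8 to 7, B.
C vs F: 7 to 8, F.
C vs G: C preferred on 1+4+4+2 = 11 ballots; C wins 11–4.
C vs H: 1+2+4 = 7 for C, 8 for H — H by 8–7.
F vs G: F wins 10–5.
F vs H: 2+4+2 = 8 for F, 7 for H — F by 8–7.
G vs H: G is ranked higher on 2+2 = 4 ballots, H on 11. H wins 11–4.
F wins every pairwise contest, so F is the Condorcet winner.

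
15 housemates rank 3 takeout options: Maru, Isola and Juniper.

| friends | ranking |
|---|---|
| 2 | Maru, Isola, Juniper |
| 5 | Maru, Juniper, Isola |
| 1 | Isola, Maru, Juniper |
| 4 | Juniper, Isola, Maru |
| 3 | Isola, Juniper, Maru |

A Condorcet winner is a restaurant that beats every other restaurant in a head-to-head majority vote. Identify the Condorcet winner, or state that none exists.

Head-to-head results (15 friends):
Maru vs Isola: Maru is ranked higher on 2+5 = 7 ballots, Isola on 8. Isola wins 8–7.
Maru vs Juniper: Maru preferred on 2+5+1 = 8 ballots; Maru wins 8–7.
Isola vs Juniper: Isola is ranked higher on 2+1+3 = 6 ballots, Juniper on 9. Juniper wins 9–6.
No restaurant is unbeaten: Maru loses to Isola; Isola loses to Juniper; Juniper loses to Maru. In particular Maru → Juniper → Isola → Maru is a majority cycle — no Condorcet winner exists.

none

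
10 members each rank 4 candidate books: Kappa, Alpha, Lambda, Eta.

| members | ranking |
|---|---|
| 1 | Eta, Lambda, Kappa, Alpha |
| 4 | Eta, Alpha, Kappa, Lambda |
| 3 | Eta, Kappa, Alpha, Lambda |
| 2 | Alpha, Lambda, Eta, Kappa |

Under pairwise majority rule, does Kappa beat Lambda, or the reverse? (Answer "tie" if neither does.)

Ballots ranking Kappa above Lambda: 4 + 3 = 7.
Ballots ranking Lambda above Kappa: 10 − 7 = 3.
Kappa wins the head-to-head 7–3.

Kappa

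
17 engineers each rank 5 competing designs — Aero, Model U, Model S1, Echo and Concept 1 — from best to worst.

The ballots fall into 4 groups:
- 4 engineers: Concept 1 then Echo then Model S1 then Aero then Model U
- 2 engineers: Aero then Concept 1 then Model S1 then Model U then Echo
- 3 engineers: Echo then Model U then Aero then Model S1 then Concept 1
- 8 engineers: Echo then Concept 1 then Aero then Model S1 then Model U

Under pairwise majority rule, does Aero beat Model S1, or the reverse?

Ballots ranking Aero above Model S1: 2 + 3 + 8 = 13.
Ballots ranking Model S1 above Aero: 17 − 13 = 4.
Aero wins the head-to-head 13–4.

Aero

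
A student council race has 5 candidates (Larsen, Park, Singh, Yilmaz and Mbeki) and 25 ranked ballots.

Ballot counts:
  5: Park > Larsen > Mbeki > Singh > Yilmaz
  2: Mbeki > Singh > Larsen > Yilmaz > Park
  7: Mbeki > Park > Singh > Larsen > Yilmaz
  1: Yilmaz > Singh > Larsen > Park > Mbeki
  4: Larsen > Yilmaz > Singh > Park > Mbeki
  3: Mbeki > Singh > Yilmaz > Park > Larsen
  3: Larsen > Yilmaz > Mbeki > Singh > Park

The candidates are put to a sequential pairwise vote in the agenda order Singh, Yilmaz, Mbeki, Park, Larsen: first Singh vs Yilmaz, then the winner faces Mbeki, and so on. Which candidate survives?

Round 1: Singh vs Yilmaz — 17–8, Singh advances.
Round 2: Singh vs Mbeki — 5–20, Mbeki advances.
Round 3: Mbeki vs Park — 15–10, Mbeki advances.
Round 4: Mbeki vs Larsen — 12–13, Larsen advances.
Larsen survives the agenda.

Larsen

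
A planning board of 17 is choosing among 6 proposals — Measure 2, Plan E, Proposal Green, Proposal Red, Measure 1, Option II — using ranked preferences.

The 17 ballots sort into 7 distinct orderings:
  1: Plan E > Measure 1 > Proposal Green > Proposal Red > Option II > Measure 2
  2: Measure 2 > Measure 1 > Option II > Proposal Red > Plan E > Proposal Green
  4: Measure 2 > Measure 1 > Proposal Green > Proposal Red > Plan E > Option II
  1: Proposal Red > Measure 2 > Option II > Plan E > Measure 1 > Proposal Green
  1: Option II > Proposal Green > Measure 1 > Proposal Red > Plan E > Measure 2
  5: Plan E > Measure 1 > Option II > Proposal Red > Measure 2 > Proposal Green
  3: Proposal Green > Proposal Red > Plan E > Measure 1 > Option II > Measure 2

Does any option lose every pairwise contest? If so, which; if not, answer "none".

Pairwise majorities:
Measure 2 vs Plan E: 2+4+1 = 7 for Measure 2, 10 for Plan E — Plan E by 10–7.
Measure 2 vs Proposal Green: Measure 2, 12–5.
Measure 2 vs Proposal Red: Proposal Red, 11–6.
Measure 2–Measure 1: Measure 1 10–7.
Measure 2 vs Option II: Option II wins 10–7.
Plan E vs Proposal Green: 1+2+1+5 = 9 for Plan E, 8 for Proposal Green — Plan E by 9–8.
Plan E vs Proposal Red: Proposal Red, 11–6.
Plan E–Measure 1: Plan E 10–7.
Plan E vs Option II: 1+4+5+3 = 13 for Plan E, 4 for Option II — Plan E by 13–4.
Proposal Green vs Proposal Red: Proposal Green is ranked higher on 1+4+1+3 = 9 ballots, Proposal Red on 8. Proposal Green wins 9–8.
Proposal Green vs Measure 1: 4 to 13, Measure 1.
Proposal Green vs Option II: Proposal Green is ranked higher on 1+4+3 = 8 ballots, Option II on 9. Option II wins 9–8.
Proposal Red–Measure 1: Measure 1 13–4.
Proposal Red vs Option II: Proposal Red wins 9–8.
Measure 1 vs Option II: Measure 1 wins 15–2.
Each option has at least one pairwise win (Measure 2 beats Proposal Green; Plan E beats Measure 2; Proposal Green beats Proposal Red; Proposal Red beats Measure 2; Measure 1 beats Measure 2; Option II beats Measure 2) — no Condorcet loser.

none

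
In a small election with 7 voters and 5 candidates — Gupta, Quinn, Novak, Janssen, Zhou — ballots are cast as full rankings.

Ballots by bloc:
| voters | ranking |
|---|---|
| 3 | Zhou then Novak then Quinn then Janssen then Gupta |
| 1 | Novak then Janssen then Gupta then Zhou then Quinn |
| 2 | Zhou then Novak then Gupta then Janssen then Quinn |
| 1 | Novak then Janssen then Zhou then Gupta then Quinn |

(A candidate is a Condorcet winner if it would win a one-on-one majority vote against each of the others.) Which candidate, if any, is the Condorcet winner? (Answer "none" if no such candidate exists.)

Pairwise majorities:
Gupta vs Quinn: Gupta, 4–3.
Gupta vs Novak: Gupta preferred on 0 ballots; Novak wins 7–0.
Gupta vs Janssen: 2 for Gupta, 5 for Janssen — Janssen by 5–2.
Gupta vs Zhou: Zhou wins 6–1.
Quinn vs Novak: Novak, 7–0.
Quinn–Janssen: Janssen 4–3.
Quinn vs Zhou: Zhou, 7–0.
Novak vs Janssen: Novak wins 7–0.
Novak vs Zhou: Novak is ranked higher on 1+1 = 2 ballots, Zhou on 5. Zhou wins 5–2.
Janssen–Zhou: Zhou 5–2.
Zhou defeats every rival head-to-head and is the Condorcet winner.

Zhou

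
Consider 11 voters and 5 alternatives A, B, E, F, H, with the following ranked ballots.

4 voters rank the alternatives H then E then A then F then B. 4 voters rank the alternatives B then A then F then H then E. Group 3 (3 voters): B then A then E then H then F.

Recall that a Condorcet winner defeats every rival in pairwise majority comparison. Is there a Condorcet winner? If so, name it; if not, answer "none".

B

Pairwise majorities:
A vs B: 4 for A, 7 for B — B by 7–4.
A vs E: 4+3 = 7 for A, 4 for E — A by 7–4.
A vs F: A is ranked higher on 4+4+3 = 11 ballots, F on 0. A wins 11–0.
A vs H: A preferred on 4+3 = 7 ballots; A wins 7–4.
B vs E: B preferred on 4+3 = 7 ballots; B wins 7–4.
B vs F: 4+3 = 7 for B, 4 for F — B by 7–4.
B vs H: B is ranked higher on 4+3 = 7 ballots, H on 4. B wins 7–4.
E vs F: E is ranked higher on 4+3 = 7 ballots, F on 4. E wins 7–4.
E vs H: E preferred on 3 ballots; H wins 8–3.
F vs H: 4 for F, 7 for H — H by 7–4.
B wins every pairwise contest, so B is the Condorcet winner.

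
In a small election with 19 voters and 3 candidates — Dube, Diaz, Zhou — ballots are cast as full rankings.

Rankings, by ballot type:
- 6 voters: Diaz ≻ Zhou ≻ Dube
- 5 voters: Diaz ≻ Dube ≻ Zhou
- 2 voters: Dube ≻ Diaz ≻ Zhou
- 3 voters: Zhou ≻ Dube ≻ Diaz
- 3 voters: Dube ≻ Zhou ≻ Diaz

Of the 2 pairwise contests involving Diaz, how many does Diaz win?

2

Diaz against each rival (19 voters):
Diaz–Dube: Diaz 11–8.
Diaz vs Zhou: Diaz, 13–6.
Diaz beats Dube, Zhou — 2 pairwise wins.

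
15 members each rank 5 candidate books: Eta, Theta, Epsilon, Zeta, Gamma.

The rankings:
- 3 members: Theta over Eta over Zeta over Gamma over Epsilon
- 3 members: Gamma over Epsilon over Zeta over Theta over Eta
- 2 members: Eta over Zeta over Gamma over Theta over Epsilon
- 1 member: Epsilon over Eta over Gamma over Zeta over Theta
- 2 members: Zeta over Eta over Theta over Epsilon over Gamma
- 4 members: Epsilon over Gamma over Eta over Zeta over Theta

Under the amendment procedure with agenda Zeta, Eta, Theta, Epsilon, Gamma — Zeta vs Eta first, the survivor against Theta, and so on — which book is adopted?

Round 1: Zeta vs Eta — 5–10, Eta advances.
Round 2: Eta vs Theta — 9–6, Eta advances.
Round 3: Eta vs Epsilon — 7–8, Epsilon advances.
Round 4: Epsilon vs Gamma — 7–8, Gamma advances.
The agenda winner is Gamma.

Gamma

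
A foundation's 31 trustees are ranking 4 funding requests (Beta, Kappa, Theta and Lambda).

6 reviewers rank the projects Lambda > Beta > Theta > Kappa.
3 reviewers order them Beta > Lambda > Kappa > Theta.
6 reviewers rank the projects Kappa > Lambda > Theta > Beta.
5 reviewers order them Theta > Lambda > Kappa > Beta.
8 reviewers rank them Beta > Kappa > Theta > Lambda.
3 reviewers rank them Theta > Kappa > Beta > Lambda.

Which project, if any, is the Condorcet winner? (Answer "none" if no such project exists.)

none

Pairwise majorities:
Beta vs Kappa: Beta preferred on 6+3+8 = 17 ballots; Beta wins 17–14.
Beta vs Theta: Beta is ranked higher on 6+3+8 = 17 ballots, Theta on 14. Beta wins 17–14.
Beta vs Lambda: Lambda, 17–14.
Kappa vs Theta: 17 to 14, Kappa.
Kappa vs Lambda: 17 to 14, Kappa.
Theta vs Lambda: 16 to 15, Theta.
Every project loses at least once (Beta loses to Lambda; Kappa loses to Beta; Theta loses to Beta; Lambda loses to Kappa). The majority relation contains the cycle Beta > Kappa > Lambda > Beta, so there is no Condorcet winner.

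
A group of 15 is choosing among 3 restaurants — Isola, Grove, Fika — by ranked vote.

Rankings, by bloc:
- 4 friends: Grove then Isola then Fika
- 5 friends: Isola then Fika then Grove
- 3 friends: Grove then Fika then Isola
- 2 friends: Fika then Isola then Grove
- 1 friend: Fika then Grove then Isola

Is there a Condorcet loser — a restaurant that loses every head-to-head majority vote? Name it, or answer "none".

none

Head-to-head results (15 friends):
Isola vs Grove: Grove, 8–7.
Isola vs Fika: 9 to 6, Isola.
Grove vs Fika: Fika wins 8–7.
Each restaurant has at least one pairwise win (Isola beats Fika; Grove beats Isola; Fika beats Grove) — no Condorcet loser.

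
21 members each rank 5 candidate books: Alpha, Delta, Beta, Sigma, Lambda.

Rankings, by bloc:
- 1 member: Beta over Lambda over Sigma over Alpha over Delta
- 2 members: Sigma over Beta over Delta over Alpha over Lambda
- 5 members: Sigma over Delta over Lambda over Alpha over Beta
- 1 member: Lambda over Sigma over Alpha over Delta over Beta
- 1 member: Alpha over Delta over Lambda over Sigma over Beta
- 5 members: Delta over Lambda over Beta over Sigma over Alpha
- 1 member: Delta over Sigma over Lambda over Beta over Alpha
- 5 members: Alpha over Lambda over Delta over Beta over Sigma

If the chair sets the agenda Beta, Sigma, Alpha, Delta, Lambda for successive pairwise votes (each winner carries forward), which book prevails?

Round 1: Beta vs Sigma — 11–10, Beta advances.
Round 2: Beta vs Alpha — 9–12, Alpha advances.
Round 3: Alpha vs Delta — 8–13, Delta advances.
Round 4: Delta vs Lambda — 14–7, Delta advances.
The agenda winner is Delta.

Delta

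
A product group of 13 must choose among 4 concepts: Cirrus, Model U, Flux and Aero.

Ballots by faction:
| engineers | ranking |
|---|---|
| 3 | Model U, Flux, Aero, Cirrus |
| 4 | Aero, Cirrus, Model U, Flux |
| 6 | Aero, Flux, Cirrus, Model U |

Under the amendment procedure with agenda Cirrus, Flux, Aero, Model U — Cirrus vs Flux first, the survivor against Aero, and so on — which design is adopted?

Aero

Round 1: Cirrus vs Flux — 4–9, Flux advances.
Round 2: Flux vs Aero — 3–10, Aero advances.
Round 3: Aero vs Model U — 10–3, Aero advances.
The agenda winner is Aero.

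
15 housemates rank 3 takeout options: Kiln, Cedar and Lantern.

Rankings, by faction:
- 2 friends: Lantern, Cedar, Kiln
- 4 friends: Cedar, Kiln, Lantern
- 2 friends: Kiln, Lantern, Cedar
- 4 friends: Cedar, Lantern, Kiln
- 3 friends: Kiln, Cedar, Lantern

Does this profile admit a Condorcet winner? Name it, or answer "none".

Cedar

Head-to-head results (15 friends):
Kiln vs Cedar: Kiln is ranked higher on 2+3 = 5 ballots, Cedar on 10. Cedar wins 10–5.
Kiln vs Lantern: 4+2+3 = 9 for Kiln, 6 for Lantern — Kiln by 9–6.
Cedar vs Lantern: Cedar is ranked higher on 4+4+3 = 11 ballots, Lantern on 4. Cedar wins 11–4.
Cedar wins every pairwise contest, so Cedar is the Condorcet winner.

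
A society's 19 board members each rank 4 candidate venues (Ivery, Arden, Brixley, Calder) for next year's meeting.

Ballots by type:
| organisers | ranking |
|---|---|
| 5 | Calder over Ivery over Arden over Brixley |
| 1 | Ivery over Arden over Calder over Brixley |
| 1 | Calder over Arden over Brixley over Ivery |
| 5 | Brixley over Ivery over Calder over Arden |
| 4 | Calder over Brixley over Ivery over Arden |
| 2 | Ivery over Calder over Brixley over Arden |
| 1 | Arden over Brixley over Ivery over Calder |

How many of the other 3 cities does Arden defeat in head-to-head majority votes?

0

Arden against each rival (19 organisers):
Arden vs Ivery: 2 to 17, Ivery.
Arden vs Brixley: Arden preferred on 5+1+1+1 = 8 ballots; Brixley wins 11–8.
Arden vs Calder: 2 to 17, Calder.
Arden beats no one; loses to Ivery, Brixley, Calder — 0 pairwise wins.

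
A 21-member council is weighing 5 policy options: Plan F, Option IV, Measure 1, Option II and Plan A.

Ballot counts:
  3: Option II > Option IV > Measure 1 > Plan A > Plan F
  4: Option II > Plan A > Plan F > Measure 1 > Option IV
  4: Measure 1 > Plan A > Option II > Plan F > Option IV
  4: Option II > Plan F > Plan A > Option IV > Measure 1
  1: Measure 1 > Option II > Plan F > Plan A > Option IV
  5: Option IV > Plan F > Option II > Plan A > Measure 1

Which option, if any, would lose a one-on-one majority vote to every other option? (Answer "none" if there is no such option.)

Pairwise majorities:
Plan F vs Option IV: Plan F preferred on 4+4+4+1 = 13 ballots; Plan F wins 13–8.
Plan F vs Measure 1: Plan F is ranked higher on 4+4+5 = 13 ballots, Measure 1 on 8. Plan F wins 13–8.
Plan F vs Option II: Option II wins 16–5.
Plan F vs Plan A: Plan A, 11–10.
Option IV vs Measure 1: Option IV preferred on 3+4+5 = 12 ballots; Option IV wins 12–9.
Option IV vs Option II: Option IV is ranked higher on 5 ballots, Option II on 16. Option II wins 16–5.
Option IV vs Plan A: 3+5 = 8 for Option IV, 13 for Plan A — Plan A by 13–8.
Measure 1 vs Option II: Measure 1 is ranked higher on 4+1 = 5 ballots, Option II on 16. Option II wins 16–5.
Measure 1 vs Plan A: 3+4+1 = 8 for Measure 1, 13 for Plan A — Plan A by 13–8.
Option II vs Plan A: 3+4+4+1+5 = 17 for Option II, 4 for Plan A — Option II by 17–4.
Measure 1 is beaten in every head-to-head and is the Condorcet loser.

Measure 1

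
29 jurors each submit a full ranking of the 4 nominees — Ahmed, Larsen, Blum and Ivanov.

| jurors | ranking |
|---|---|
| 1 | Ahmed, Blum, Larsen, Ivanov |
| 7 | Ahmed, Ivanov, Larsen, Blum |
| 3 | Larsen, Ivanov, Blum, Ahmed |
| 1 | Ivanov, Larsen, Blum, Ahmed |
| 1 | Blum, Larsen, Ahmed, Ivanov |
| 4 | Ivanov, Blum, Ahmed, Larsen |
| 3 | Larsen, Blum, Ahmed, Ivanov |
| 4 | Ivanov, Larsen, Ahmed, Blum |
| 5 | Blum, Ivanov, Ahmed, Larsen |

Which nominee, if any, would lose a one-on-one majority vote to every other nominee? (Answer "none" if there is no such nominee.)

none

Pairwise majorities:
Ahmed vs Larsen: Ahmed is ranked higher on 1+7+4+5 = 17 ballots, Larsen on 12. Ahmed wins 17–12.
Ahmed vs Blum: 1+7+4 = 12 for Ahmed, 17 for Blum — Blum by 17–12.
Ahmed vs Ivanov: Ahmed is ranked higher on 1+7+1+3 = 12 ballots, Ivanov on 17. Ivanov wins 17–12.
Larsen vs Blum: 18 to 11, Larsen.
Larsen vs Ivanov: Ivanov wins 21–8.
Blum vs Ivanov: 10 to 19, Ivanov.
Each nominee has at least one pairwise win (Ahmed beats Larsen; Larsen beats Blum; Blum beats Ahmed; Ivanov beats Ahmed) — no Condorcet loser.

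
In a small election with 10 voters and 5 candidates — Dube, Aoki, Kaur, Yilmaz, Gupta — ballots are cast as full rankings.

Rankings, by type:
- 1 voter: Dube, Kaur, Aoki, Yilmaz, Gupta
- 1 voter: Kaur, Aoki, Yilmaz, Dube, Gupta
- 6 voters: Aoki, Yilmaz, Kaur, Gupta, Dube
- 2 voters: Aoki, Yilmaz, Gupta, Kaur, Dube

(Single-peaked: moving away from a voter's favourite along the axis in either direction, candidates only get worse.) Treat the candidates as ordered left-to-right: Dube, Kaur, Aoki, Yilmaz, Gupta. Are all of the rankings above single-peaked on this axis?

yes

Axis positions: Dube=1, Kaur=2, Aoki=3, Yilmaz=4, Gupta=5.
Type 1 (peak Dube at position 1): ranking walks positions 1-2-3-4-5, expanding outward from the peak — single-peaked.
Type 2 (peak Kaur at position 2): ranking walks positions 2-3-4-1-5, expanding outward from the peak — single-peaked.
Type 3 (peak Aoki at position 3): ranking walks positions 3-4-2-5-1, expanding outward from the peak — single-peaked.
Type 4 (peak Aoki at position 3): ranking walks positions 3-4-5-2-1, expanding outward from the peak — single-peaked.
Every ranking is single-peaked on this axis.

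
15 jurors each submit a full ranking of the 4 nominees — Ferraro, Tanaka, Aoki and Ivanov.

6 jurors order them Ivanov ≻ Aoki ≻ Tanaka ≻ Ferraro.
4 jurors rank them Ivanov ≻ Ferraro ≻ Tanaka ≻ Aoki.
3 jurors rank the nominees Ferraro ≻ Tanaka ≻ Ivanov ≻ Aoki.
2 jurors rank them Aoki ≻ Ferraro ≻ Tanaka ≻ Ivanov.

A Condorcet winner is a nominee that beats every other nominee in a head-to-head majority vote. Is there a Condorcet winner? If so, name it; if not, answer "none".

Ivanov

Head-to-head results (15 jurors):
Ferraro vs Tanaka: Ferraro is ranked higher on 4+3+2 = 9 ballots, Tanaka on 6. Ferraro wins 9–6.
Ferraro vs Aoki: Ferraro is ranked higher on 4+3 = 7 ballots, Aoki on 8. Aoki wins 8–7.
Ferraro vs Ivanov: Ferraro preferred on 3+2 = 5 ballots; Ivanov wins 10–5.
Tanaka vs Aoki: 7 to 8, Aoki.
Tanaka vs Ivanov: Tanaka is ranked higher on 3+2 = 5 ballots, Ivanov on 10. Ivanov wins 10–5.
Aoki vs Ivanov: Aoki is ranked higher on 2 ballots, Ivanov on 13. Ivanov wins 13–2.
Ivanov defeats every rival head-to-head and is the Condorcet winner.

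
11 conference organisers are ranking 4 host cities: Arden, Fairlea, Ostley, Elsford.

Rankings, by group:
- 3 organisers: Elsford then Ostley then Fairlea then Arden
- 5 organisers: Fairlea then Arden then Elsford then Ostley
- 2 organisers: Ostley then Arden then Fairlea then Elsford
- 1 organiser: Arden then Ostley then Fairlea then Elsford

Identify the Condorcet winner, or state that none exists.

none

Pairwise majorities:
Arden vs Fairlea: Fairlea wins 8–3.
Arden–Ostley: Arden 6–5.
Arden–Elsford: Arden 8–3.
Fairlea vs Ostley: Ostley wins 6–5.
Fairlea vs Elsford: Fairlea, 8–3.
Ostley vs Elsford: Elsford wins 8–3.
No city is unbeaten: Arden loses to Fairlea; Fairlea loses to Ostley; Ostley loses to Arden; Elsford loses to Arden. In particular Arden beats Ostley beats Fairlea beats Arden is a majority cycle — no Condorcet winner exists.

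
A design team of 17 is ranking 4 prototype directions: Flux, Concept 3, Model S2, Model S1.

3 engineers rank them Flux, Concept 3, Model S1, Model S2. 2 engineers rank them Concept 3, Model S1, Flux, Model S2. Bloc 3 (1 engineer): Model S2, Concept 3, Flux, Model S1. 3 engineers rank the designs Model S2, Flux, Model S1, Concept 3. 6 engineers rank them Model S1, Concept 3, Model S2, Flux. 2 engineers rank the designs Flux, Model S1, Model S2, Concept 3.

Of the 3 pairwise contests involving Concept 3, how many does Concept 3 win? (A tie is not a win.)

Concept 3 against each rival (17 engineers):
Concept 3 vs Flux: Concept 3 is ranked higher on 2+1+6 = 9 ballots, Flux on 8. Concept 3 wins 9–8.
Concept 3 vs Model S2: Concept 3 is ranked higher on 3+2+6 = 11 ballots, Model S2 on 6. Concept 3 wins 11–6.
Concept 3 vs Model S1: Model S1 wins 11–6.
Concept 3 beats Flux, Model S2; loses to Model S1 — 2 pairwise wins.

2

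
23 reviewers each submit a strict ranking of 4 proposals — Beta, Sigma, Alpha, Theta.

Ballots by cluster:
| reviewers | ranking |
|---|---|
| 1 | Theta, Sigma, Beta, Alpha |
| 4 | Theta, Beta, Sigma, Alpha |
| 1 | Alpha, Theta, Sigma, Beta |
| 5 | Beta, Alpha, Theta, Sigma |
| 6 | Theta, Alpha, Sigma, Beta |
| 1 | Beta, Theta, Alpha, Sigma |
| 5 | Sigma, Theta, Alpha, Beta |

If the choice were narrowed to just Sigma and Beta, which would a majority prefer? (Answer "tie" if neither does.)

Sigma

Ballots ranking Sigma above Beta: 1 + 1 + 6 + 5 = 13.
Ballots ranking Beta above Sigma: 23 − 13 = 10.
Sigma wins the head-to-head 13–10.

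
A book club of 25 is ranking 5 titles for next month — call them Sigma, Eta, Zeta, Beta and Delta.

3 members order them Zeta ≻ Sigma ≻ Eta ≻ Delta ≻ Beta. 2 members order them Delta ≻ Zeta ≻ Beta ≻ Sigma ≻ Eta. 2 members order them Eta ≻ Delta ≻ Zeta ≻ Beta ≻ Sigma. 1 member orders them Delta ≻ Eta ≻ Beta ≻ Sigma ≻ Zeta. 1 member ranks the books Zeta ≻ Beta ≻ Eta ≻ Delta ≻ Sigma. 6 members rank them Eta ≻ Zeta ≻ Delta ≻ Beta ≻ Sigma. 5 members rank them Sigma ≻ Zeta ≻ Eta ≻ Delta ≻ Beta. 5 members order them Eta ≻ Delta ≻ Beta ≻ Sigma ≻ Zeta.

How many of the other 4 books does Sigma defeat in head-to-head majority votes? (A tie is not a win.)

Sigma against each rival (25 members):
Sigma–Eta: Eta 15–10.
Sigma–Zeta: Zeta 14–11.
Sigma–Beta: Beta 17–8.
Sigma–Delta: Delta 17–8.
Sigma beats no one; loses to Eta, Zeta, Beta, Delta — 0 pairwise wins.

0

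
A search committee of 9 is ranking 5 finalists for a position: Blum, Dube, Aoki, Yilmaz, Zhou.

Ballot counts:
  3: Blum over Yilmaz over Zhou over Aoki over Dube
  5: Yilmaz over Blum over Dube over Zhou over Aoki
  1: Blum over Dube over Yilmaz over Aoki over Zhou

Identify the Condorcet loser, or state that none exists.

Aoki

Head-to-head results (9 committee members):
Blum vs Dube: Blum is ranked higher on 3+5+1 = 9 ballots, Dube on 0. Blum wins 9–0.
Blum vs Aoki: Blum is ranked higher on 3+5+1 = 9 ballots, Aoki on 0. Blum wins 9–0.
Blum vs Yilmaz: Blum preferred on 3+1 = 4 ballots; Yilmaz wins 5–4.
Blum vs Zhou: 9 to 0, Blum.
Dube vs Aoki: Dube is ranked higher on 5+1 = 6 ballots, Aoki on 3. Dube wins 6–3.
Dube vs Yilmaz: Yilmaz wins 8–1.
Dube vs Zhou: 5+1 = 6 for Dube, 3 for Zhou — Dube by 6–3.
Aoki vs Yilmaz: 0 to 9, Yilmaz.
Aoki vs Zhou: 1 for Aoki, 8 for Zhou — Zhou by 8–1.
Yilmaz vs Zhou: Yilmaz preferred on 3+5+1 = 9 ballots; Yilmaz wins 9–0.
Only Aoki has no wins; Aoki is the Condorcet loser.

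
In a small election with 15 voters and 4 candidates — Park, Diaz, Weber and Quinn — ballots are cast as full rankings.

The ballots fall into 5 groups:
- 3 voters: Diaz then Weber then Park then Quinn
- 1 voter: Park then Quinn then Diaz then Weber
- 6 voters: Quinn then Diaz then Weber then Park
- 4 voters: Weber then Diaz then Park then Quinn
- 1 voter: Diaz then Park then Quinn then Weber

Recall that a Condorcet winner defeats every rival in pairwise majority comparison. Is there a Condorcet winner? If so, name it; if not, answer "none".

Diaz

Pairwise majorities:
Park vs Diaz: 1 for Park, 14 for Diaz — Diaz by 14–1.
Park vs Weber: Park preferred on 1+1 = 2 ballots; Weber wins 13–2.
Park vs Quinn: Park is ranked higher on 3+1+4+1 = 9 ballots, Quinn on 6. Park wins 9–6.
Diaz vs Weber: Diaz preferred on 3+1+6+1 = 11 ballots; Diaz wins 11–4.
Diaz vs Quinn: Diaz preferred on 3+4+1 = 8 ballots; Diaz wins 8–7.
Weber vs Quinn: 3+4 = 7 for Weber, 8 for Quinn — Quinn by 8–7.
Diaz beats each of Park, Weber, Quinn — Diaz is the Condorcet winner.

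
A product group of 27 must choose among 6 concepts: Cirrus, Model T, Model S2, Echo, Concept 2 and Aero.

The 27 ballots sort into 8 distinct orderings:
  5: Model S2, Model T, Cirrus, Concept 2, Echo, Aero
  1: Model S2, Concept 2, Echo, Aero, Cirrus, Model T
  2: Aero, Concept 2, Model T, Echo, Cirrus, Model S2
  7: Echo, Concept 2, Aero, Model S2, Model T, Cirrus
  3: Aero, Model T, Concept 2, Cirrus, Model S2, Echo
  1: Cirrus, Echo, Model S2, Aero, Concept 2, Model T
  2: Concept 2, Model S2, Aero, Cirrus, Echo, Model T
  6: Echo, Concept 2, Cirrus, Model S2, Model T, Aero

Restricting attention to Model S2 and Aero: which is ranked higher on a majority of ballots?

Ballots ranking Model S2 above Aero: 5 + 1 + 1 + 2 + 6 = 15.
Ballots ranking Aero above Model S2: 27 − 15 = 12.
Model S2 wins the head-to-head 15–12.

Model S2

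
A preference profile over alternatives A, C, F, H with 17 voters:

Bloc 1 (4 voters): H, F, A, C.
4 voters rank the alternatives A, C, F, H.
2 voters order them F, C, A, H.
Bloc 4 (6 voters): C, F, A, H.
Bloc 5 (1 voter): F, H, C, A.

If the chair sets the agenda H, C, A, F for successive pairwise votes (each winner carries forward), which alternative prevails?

C

Round 1: H vs C — 5–12, C advances.
Round 2: C vs A — 9–8, C advances.
Round 3: C vs F — 10–7, C advances.
The agenda winner is C.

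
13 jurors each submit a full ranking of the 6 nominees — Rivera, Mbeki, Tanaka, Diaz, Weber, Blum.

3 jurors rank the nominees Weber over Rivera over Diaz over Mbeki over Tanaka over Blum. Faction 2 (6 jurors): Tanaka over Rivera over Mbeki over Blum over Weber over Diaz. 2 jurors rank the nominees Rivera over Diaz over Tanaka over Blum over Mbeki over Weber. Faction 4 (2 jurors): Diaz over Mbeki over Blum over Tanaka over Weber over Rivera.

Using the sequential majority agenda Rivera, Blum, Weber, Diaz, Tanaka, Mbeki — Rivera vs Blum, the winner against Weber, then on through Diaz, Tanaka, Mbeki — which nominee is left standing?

Tanaka

Round 1: Rivera vs Blum — 11–2, Rivera advances.
Round 2: Rivera vs Weber — 8–5, Rivera advances.
Round 3: Rivera vs Diaz — 11–2, Rivera advances.
Round 4: Rivera vs Tanaka — 5–8, Tanaka advances.
Round 5: Tanaka vs Mbeki — 8–5, Tanaka advances.
Tanaka survives the agenda.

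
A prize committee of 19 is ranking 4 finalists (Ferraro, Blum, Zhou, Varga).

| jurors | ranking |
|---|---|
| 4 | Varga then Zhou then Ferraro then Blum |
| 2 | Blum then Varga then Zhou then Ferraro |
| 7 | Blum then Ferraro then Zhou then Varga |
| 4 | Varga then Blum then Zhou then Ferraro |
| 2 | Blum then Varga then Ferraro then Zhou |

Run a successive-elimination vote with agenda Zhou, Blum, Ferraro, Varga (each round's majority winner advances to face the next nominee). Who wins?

Blum

Round 1: Zhou vs Blum — 4–15, Blum advances.
Round 2: Blum vs Ferraro — 15–4, Blum advances.
Round 3: Blum vs Varga — 11–8, Blum advances.
Blum survives the agenda.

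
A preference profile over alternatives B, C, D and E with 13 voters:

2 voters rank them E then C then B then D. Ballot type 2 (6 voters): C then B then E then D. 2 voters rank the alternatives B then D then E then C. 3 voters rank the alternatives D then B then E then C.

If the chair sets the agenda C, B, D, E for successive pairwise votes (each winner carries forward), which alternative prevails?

Round 1: C vs B — 8–5, C advances.
Round 2: C vs D — 8–5, C advances.
Round 3: C vs E — 6–7, E advances.
E survives the agenda.

E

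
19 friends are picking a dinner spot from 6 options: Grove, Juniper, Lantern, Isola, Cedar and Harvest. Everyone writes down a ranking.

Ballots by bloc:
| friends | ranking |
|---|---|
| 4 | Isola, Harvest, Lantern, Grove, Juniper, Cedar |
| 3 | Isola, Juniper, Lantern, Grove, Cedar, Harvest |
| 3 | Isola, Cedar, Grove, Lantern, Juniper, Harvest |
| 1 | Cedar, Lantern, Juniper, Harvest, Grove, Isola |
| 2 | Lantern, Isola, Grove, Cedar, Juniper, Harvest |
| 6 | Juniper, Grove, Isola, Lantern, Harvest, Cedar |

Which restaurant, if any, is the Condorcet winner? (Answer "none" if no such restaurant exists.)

Isola

Head-to-head results (19 friends):
Grove–Juniper: Juniper 10–9.
Grove vs Lantern: 9 to 10, Lantern.
Grove vs Isola: Grove preferred on 1+6 = 7 ballots; Isola wins 12–7.
Grove vs Cedar: Grove wins 15–4.
Grove vs Harvest: 14 to 5, Grove.
Juniper–Lantern: Lantern 10–9.
Juniper vs Isola: 1+6 = 7 for Juniper, 12 for Isola — Isola by 12–7.
Juniper vs Cedar: Juniper preferred on 4+3+6 = 13 ballots; Juniper wins 13–6.
Juniper vs Harvest: 15 to 4, Juniper.
Lantern vs Isola: Lantern is ranked higher on 1+2 = 3 ballots, Isola on 16. Isola wins 16–3.
Lantern vs Cedar: 15 to 4, Lantern.
Lantern vs Harvest: Lantern wins 15–4.
Isola vs Cedar: Isola, 18–1.
Isola vs Harvest: Isola wins 18–1.
Cedar vs Harvest: 9 to 10, Harvest.
Only Isola has no losses; Isola is the Condorcet winner.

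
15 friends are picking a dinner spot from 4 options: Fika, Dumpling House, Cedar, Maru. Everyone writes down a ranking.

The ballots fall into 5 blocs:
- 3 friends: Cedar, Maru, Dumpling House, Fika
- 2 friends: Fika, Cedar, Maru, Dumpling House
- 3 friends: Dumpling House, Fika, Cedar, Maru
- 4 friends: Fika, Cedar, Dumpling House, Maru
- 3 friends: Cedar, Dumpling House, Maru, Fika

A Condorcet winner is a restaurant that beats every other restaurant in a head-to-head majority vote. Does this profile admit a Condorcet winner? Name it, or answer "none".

Check each pair by majority over 15 ballots:
Fika vs Dumpling House: Fika is ranked higher on 2+4 = 6 ballots, Dumpling House on 9. Dumpling House wins 9–6.
Fika vs Cedar: Fika is ranked higher on 2+3+4 = 9 ballots, Cedar on 6. Fika wins 9–6.
Fika vs Maru: 9 to 6, Fika.
Dumpling House vs Cedar: 3 for Dumpling House, 12 for Cedar — Cedar by 12–3.
Dumpling House vs Maru: 3+4+3 = 10 for Dumpling House, 5 for Maru — Dumpling House by 10–5.
Cedar vs Maru: Cedar preferred on 3+2+3+4+3 = 15 ballots; Cedar wins 15–0.
Each restaurant drops at least one matchup (Fika loses to Dumpling House; Dumpling House loses to Cedar; Cedar loses to Fika; Maru loses to Fika); the cycle Fika > Cedar > Dumpling House > Fika rules out a Condorcet winner.

none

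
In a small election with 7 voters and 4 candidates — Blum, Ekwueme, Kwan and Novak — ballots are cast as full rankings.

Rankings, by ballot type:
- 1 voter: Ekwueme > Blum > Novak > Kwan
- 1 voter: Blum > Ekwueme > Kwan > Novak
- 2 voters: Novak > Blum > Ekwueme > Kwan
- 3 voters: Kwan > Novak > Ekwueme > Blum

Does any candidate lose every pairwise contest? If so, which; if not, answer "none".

none

Head-to-head results (7 voters):
Blum–Ekwueme: Ekwueme 4–3.
Blum vs Kwan: Blum wins 4–3.
Blum–Novak: Novak 5–2.
Ekwueme vs Kwan: 1+1+2 = 4 for Ekwueme, 3 for Kwan — Ekwueme by 4–3.
Ekwueme vs Novak: Ekwueme is ranked higher on 1+1 = 2 ballots, Novak on 5. Novak wins 5–2.
Kwan vs Novak: Kwan, 4–3.
Every candidate wins at least one matchup (Blum beats Kwan; Ekwueme beats Blum; Kwan beats Novak; Novak beats Blum), so there is no Condorcet loser.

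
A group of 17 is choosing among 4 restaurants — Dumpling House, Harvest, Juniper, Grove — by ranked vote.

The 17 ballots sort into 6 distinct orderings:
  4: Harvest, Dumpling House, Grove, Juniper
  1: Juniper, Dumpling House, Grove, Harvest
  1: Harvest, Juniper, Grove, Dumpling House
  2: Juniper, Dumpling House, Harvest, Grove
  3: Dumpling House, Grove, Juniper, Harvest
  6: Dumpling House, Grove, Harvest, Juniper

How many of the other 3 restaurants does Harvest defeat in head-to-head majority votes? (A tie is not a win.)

Harvest against each rival (17 friends):
Harvest vs Dumpling House: 5 to 12, Dumpling House.
Harvest vs Juniper: 11 to 6, Harvest.
Harvest vs Grove: 4+1+2 = 7 for Harvest, 10 for Grove — Grove by 10–7.
Harvest beats Juniper; loses to Dumpling House, Grove — 1 pairwise win.

1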